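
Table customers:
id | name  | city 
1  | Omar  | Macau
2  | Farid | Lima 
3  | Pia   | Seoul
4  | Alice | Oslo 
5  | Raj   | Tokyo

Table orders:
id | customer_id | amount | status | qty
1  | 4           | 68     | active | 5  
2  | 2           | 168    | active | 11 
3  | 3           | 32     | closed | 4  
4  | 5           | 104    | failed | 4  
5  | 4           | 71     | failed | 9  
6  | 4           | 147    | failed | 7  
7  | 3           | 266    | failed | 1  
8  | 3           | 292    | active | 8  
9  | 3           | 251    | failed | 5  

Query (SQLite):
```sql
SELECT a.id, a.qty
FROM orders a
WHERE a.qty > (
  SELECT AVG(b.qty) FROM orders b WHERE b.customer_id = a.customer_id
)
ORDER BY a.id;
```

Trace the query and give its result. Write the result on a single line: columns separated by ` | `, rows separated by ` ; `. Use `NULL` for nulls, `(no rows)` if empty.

For each orders row a, compute AVG(qty) over rows sharing a.customer_id.
Keep row a if a.qty > that per-group AVG.
  customer_id=2: AVG(qty) = 11.0
  customer_id=3: AVG(qty) = 4.5
  customer_id=4: AVG(qty) = 7.0
  customer_id=5: AVG(qty) = 4.0

5 | 9 ; 8 | 8 ; 9 | 5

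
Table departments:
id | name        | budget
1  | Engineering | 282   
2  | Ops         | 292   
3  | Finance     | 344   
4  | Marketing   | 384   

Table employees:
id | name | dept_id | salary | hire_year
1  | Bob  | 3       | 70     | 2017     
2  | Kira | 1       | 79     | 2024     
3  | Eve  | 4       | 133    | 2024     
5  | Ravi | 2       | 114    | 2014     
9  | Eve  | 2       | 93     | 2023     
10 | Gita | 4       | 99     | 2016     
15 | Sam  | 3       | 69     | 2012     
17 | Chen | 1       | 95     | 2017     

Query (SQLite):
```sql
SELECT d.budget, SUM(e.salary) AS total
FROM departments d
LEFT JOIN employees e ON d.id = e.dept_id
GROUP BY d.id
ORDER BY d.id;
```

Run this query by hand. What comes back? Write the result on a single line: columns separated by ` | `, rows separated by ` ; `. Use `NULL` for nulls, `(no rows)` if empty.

LEFT JOIN keeps every departments row; unmatched ones get NULL for employees columns.
Group by departments.id and compute SUM(e.salary). SUM over an all-NULL group is NULL.
  1: ids {2, 17} → SUM(e.salary)=174
  2: ids {5, 9} → SUM(e.salary)=207
  3: ids {1, 15} → SUM(e.salary)=139
  4: ids {3, 10} → SUM(e.salary)=232

282 | 174 ; 292 | 207 ; 344 | 139 ; 384 | 232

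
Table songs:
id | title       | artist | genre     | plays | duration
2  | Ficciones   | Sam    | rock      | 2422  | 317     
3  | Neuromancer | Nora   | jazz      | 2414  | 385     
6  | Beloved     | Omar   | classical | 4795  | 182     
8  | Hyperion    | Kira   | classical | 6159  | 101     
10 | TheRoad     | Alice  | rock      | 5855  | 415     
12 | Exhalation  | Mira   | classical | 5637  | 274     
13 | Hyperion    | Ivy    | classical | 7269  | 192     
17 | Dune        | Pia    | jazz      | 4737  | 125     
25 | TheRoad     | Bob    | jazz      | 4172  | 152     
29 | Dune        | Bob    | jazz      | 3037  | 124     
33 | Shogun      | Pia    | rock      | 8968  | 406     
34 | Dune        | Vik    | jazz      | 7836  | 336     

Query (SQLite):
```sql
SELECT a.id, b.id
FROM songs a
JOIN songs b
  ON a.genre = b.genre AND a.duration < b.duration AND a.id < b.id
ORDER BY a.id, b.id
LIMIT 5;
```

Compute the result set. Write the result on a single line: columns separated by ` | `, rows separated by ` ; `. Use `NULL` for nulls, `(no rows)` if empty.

2 | 10 ; 2 | 33 ; 6 | 12 ; 6 | 13 ; 8 | 12

Pairs (a,b) with same genre, a.duration < b.duration, a.id < b.id.
genre groups: classical:{6,8,12,13} jazz:{3,17,25,29,34} rock:{2,10,33}
Ordered by (a.id, b.id); first 5.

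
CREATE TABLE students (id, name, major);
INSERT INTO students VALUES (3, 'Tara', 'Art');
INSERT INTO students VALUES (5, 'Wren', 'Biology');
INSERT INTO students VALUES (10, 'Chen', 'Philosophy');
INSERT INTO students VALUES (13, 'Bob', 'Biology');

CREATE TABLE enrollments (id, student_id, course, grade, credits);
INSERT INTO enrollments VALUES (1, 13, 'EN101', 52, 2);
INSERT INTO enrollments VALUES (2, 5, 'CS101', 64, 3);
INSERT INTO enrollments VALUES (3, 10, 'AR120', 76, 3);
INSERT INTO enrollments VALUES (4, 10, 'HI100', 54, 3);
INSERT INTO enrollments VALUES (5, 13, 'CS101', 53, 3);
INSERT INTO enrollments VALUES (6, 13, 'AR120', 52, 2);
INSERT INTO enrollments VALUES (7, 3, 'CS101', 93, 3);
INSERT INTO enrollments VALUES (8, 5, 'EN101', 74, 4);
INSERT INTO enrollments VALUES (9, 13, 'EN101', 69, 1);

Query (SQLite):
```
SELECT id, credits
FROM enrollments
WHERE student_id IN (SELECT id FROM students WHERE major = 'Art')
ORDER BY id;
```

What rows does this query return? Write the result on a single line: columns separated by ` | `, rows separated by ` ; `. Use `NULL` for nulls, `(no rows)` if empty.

Inner query: students.id where major = 'Art'.
Outer: keep enrollments rows whose student_id is in that set.
Inner query → {3}

7 | 3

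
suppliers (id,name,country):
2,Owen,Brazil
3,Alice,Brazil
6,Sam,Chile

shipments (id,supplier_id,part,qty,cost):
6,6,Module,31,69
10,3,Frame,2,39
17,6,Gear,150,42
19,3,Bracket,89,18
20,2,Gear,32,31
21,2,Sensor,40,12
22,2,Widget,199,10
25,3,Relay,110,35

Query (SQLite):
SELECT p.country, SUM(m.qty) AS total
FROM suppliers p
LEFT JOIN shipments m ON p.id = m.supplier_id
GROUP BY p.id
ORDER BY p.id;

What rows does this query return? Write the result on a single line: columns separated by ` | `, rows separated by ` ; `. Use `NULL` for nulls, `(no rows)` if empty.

LEFT JOIN keeps every suppliers row; unmatched ones get NULL for shipments columns.
Group by suppliers.id and compute SUM(m.qty). SUM over an all-NULL group is NULL.
  2: ids {20, 21, 22} → SUM(m.qty)=271
  3: ids {10, 19, 25} → SUM(m.qty)=201
  6: ids {6, 17} → SUM(m.qty)=181

Brazil | 271 ; Brazil | 201 ; Chile | 181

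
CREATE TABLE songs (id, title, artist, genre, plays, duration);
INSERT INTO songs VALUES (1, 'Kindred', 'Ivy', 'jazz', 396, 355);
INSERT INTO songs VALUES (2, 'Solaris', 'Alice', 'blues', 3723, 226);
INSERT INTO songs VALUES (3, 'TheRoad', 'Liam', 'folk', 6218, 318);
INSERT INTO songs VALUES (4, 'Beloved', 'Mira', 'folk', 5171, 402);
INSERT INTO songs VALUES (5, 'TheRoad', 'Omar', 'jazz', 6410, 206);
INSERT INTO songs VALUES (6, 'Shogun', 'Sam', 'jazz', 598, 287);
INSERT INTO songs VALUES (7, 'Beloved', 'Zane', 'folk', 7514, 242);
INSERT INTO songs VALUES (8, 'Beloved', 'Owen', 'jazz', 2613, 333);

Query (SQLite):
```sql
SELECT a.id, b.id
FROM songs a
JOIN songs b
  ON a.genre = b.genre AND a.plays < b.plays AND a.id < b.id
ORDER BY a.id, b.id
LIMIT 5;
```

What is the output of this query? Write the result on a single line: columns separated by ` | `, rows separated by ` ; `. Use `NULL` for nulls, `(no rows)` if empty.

1 | 5 ; 1 | 6 ; 1 | 8 ; 3 | 7 ; 4 | 7

Pairs (a,b) with same genre, a.plays < b.plays, a.id < b.id.
genre groups: blues:{2} folk:{3,4,7} jazz:{1,5,6,8}
Ordered by (a.id, b.id); first 5.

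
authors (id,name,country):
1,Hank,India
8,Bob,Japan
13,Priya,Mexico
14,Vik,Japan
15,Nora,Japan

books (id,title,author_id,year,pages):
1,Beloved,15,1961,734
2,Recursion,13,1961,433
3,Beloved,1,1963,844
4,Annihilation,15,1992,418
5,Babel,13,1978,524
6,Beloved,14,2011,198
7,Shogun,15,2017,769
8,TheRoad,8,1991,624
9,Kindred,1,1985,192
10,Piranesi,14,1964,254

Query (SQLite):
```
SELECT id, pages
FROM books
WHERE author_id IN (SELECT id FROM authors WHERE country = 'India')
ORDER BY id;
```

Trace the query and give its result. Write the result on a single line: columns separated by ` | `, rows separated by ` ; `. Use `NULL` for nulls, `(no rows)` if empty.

Inner query: authors.id where country = 'India'.
Outer: keep books rows whose author_id is in that set.
Inner query → {1}

3 | 844 ; 9 | 192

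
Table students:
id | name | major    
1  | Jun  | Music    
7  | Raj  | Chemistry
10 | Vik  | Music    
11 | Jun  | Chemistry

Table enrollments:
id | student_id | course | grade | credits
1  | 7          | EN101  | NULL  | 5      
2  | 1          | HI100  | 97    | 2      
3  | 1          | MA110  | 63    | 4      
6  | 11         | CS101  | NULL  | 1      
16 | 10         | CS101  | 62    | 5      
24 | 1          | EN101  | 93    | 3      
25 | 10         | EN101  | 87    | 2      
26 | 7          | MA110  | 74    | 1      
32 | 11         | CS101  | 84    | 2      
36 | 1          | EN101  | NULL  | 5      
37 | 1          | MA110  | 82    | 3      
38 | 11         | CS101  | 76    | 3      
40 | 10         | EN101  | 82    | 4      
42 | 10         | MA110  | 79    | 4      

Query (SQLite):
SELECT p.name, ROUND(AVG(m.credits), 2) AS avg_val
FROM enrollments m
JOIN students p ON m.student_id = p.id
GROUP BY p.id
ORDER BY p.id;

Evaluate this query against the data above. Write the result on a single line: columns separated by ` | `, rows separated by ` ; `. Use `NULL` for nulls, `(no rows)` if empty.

Jun | 3.4 ; Raj | 3 ; Vik | 3.75 ; Jun | 2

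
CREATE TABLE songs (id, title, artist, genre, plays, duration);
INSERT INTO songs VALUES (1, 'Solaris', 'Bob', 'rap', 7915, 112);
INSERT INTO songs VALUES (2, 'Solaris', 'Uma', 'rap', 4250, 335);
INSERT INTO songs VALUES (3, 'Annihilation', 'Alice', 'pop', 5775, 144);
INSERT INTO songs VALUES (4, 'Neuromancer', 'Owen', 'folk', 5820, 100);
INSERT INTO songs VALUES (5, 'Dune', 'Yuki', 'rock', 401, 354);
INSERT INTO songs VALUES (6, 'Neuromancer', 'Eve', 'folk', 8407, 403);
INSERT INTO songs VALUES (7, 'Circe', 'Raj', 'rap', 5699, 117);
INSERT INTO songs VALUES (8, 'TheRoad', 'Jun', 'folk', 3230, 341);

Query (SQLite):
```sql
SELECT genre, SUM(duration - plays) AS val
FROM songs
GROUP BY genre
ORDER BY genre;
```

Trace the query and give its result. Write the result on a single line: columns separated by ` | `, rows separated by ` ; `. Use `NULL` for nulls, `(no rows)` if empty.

folk | -16613 ; pop | -5631 ; rap | -17300 ; rock | -47

For each row compute duration - plays.
Group by genre; take SUM of the expression per group.
  folk: ids {4, 6, 8} → SUM(duration - plays)=-16613
  pop: ids {3} → SUM(duration - plays)=-5631
  rap: ids {1, 2, 7} → SUM(duration - plays)=-17300
  rock: ids {5} → SUM(duration - plays)=-47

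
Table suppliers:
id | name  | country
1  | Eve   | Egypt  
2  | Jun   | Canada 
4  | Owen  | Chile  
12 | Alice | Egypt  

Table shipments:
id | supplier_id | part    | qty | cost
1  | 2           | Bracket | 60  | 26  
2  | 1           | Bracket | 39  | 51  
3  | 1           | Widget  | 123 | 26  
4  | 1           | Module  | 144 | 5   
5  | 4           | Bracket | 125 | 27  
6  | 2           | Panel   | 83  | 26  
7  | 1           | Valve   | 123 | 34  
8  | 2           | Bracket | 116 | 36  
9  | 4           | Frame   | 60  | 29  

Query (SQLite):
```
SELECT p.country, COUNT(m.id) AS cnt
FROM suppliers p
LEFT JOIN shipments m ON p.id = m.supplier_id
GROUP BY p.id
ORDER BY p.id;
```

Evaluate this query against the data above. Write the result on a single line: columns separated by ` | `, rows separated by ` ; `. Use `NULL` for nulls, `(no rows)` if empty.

LEFT JOIN keeps every suppliers row; unmatched ones get NULL for shipments columns.
Group by suppliers.id and compute COUNT(m.id). COUNT(col) of an all-NULL group is 0.
  1: ids {2, 3, 4, 7} → COUNT(m.id)=4
  2: ids {1, 6, 8} → COUNT(m.id)=3
  4: ids {5, 9} → COUNT(m.id)=2
  12: ids {—} → COUNT(m.id)=0

Egypt | 4 ; Canada | 3 ; Chile | 2 ; Egypt | 0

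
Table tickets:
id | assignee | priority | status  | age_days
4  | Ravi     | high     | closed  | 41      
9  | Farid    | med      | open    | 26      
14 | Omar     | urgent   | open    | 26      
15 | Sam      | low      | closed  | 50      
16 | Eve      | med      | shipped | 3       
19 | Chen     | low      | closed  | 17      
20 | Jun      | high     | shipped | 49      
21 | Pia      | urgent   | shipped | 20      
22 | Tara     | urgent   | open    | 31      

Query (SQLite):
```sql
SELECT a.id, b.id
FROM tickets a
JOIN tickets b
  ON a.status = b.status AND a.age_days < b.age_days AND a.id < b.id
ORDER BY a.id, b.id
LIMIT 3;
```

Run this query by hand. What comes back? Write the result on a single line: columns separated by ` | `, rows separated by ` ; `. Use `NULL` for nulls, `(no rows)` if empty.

4 | 15 ; 9 | 22 ; 14 | 22

Pairs (a,b) with same status, a.age_days < b.age_days, a.id < b.id.
status groups: closed:{4,15,19} open:{9,14,22} shipped:{16,20,21}
Ordered by (a.id, b.id); first 3.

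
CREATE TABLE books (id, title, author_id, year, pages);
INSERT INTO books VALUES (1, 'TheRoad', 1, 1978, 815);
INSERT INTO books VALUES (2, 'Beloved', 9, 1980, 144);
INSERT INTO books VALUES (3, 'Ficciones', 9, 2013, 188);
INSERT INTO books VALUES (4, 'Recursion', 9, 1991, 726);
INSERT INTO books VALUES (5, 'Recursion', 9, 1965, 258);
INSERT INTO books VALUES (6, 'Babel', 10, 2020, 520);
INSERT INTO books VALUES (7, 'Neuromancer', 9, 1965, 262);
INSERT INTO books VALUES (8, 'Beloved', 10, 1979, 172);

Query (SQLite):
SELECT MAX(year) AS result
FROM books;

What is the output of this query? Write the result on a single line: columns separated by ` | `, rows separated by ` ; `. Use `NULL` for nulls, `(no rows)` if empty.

2020

All year values: [1978, 1980, 2013, 1991, 1965, 2020, 1965, 1979].
MAX of non-NULL values = 2020.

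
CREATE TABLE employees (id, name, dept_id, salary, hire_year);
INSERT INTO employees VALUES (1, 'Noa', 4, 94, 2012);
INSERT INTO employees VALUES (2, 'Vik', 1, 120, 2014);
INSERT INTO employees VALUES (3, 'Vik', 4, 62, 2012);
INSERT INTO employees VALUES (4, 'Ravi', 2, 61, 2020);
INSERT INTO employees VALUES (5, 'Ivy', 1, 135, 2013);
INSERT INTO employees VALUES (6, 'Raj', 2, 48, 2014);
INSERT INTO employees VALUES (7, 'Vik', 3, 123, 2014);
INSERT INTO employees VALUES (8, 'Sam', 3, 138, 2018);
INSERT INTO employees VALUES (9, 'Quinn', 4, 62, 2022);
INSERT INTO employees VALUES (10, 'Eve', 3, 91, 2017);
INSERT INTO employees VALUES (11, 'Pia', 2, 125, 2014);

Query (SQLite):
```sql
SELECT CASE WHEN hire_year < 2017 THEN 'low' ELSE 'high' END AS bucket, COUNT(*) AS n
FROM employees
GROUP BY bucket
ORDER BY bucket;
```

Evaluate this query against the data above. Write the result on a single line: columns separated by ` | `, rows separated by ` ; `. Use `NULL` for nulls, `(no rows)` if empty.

Bucket rows by hire_year < 2017 → 'low' else 'high'; count each bucket.

high | 4 ; low | 7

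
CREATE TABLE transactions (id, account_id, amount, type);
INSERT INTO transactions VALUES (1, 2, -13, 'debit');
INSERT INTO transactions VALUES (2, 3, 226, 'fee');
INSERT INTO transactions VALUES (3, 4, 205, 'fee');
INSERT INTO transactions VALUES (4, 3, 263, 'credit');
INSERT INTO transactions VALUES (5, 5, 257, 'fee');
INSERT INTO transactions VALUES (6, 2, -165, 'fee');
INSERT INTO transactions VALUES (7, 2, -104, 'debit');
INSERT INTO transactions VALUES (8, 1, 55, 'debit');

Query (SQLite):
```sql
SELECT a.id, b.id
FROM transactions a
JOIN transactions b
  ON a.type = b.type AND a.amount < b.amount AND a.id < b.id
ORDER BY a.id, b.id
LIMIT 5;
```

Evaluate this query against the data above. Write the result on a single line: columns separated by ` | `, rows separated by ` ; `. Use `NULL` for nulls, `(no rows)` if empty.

Pairs (a,b) with same type, a.amount < b.amount, a.id < b.id.
type groups: credit:{4} debit:{1,7,8} fee:{2,3,5,6}
Ordered by (a.id, b.id); first 5.

1 | 8 ; 2 | 5 ; 3 | 5 ; 7 | 8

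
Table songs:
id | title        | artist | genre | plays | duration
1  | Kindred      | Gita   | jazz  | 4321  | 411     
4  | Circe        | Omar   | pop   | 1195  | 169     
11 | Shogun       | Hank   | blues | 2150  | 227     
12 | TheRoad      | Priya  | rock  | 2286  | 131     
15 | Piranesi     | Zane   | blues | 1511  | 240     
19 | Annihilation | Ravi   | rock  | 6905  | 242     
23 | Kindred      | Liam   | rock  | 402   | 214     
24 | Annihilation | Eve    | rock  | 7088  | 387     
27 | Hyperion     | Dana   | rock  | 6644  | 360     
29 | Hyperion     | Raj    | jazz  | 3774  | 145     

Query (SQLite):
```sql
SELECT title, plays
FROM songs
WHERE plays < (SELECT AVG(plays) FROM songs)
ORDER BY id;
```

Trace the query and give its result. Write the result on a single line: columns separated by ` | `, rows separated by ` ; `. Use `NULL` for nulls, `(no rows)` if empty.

Circe | 1195 ; Shogun | 2150 ; TheRoad | 2286 ; Piranesi | 1511 ; Kindred | 402

Scalar subquery: AVG(plays) over all songs rows = 3627.6.
Keep rows where plays < that value.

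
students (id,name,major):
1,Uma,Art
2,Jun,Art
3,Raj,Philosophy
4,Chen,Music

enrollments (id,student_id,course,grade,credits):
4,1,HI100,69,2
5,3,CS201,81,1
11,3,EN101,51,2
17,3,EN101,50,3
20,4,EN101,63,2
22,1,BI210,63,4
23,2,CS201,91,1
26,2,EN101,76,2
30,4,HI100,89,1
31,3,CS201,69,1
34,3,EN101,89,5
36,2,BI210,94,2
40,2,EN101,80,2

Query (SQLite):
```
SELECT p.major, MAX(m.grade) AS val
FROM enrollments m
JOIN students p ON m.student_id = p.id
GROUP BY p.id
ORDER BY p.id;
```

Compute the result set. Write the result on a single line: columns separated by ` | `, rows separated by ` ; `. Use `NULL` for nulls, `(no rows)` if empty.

Join each enrollments row to its students via student_id.
Group joined rows by students.id; compute MAX(m.grade) per group.
  1: ids {4, 22} → MAX(m.grade)=69
  2: ids {23, 26, 36, 40} → MAX(m.grade)=94
  3: ids {5, 11, 17, 31, 34} → MAX(m.grade)=89
  4: ids {20, 30} → MAX(m.grade)=89

Art | 69 ; Art | 94 ; Philosophy | 89 ; Music | 89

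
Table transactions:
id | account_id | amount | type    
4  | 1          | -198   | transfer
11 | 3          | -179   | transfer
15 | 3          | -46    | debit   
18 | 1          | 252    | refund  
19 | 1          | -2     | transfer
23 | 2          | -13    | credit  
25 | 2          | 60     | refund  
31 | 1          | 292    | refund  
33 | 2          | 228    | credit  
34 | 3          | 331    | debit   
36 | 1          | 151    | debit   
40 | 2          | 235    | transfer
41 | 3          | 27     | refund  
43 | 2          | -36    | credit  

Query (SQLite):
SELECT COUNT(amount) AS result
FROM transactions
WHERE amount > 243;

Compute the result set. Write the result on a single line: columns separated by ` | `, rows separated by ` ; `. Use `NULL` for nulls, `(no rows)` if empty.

Rows where amount > 243 → amount values: [252, 292, 331].
COUNT(amount) counts non-NULL values → 3.

3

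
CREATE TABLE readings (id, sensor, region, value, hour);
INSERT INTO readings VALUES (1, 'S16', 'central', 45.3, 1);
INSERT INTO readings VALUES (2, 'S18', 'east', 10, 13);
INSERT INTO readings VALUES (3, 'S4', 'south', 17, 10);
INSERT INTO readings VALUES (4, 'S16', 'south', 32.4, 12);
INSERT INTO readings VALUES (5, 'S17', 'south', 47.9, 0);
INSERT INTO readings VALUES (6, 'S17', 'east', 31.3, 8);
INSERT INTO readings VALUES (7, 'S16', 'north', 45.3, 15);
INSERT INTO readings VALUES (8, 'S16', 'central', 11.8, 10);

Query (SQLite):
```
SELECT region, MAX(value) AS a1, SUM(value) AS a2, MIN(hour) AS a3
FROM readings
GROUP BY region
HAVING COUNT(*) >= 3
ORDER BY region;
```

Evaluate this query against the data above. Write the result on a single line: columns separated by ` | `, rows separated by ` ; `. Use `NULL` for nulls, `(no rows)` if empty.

south | 47.9 | 97.3 | 0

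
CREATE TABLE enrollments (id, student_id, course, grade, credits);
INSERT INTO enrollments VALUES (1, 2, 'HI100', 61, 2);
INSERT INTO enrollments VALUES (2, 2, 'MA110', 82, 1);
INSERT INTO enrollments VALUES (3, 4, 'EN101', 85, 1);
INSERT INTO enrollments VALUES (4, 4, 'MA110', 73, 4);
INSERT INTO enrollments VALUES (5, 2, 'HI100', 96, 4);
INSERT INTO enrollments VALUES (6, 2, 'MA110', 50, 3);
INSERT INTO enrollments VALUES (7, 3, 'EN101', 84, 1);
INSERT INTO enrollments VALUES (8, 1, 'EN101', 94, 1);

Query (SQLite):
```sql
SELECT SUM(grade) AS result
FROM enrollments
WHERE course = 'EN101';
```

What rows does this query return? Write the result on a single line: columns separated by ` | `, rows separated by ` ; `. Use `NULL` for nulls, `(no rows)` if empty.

263

Rows where course='EN101' → grade values: [85, 84, 94].
SUM of non-NULL values = 263.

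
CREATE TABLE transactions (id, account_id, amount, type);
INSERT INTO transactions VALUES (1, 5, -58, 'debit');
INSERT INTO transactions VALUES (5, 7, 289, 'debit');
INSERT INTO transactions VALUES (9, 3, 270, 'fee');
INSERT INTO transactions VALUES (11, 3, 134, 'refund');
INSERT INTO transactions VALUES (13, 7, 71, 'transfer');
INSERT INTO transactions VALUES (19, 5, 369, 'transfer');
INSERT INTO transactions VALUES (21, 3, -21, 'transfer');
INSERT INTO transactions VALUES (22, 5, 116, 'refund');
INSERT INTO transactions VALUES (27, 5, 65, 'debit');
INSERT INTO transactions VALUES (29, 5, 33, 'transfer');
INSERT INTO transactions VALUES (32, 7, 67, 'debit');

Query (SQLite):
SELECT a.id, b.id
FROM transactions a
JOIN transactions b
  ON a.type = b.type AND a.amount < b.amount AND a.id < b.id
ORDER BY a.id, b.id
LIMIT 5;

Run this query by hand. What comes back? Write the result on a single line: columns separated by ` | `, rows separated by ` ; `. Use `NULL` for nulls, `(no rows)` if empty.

Pairs (a,b) with same type, a.amount < b.amount, a.id < b.id.
type groups: debit:{1,5,27,32} fee:{9} refund:{11,22} transfer:{13,19,21,29}
Ordered by (a.id, b.id); first 5.

1 | 5 ; 1 | 27 ; 1 | 32 ; 13 | 19 ; 21 | 29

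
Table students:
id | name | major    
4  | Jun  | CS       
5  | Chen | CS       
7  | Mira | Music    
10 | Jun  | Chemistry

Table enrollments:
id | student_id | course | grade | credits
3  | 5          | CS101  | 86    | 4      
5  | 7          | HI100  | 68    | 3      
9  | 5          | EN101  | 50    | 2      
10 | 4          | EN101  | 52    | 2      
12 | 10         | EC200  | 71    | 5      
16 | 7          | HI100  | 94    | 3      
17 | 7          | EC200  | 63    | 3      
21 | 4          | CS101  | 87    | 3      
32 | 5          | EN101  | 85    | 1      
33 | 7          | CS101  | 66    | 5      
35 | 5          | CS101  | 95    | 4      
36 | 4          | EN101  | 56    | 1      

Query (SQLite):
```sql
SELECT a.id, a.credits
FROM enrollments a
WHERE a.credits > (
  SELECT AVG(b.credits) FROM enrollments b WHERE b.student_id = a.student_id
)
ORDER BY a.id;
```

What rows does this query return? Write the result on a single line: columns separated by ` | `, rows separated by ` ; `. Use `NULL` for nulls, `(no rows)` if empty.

For each enrollments row a, compute AVG(credits) over rows sharing a.student_id.
Keep row a if a.credits > that per-group AVG.
  student_id=4: AVG(credits) = 2.0
  student_id=5: AVG(credits) = 2.75
  student_id=7: AVG(credits) = 3.5
  student_id=10: AVG(credits) = 5.0

3 | 4 ; 21 | 3 ; 33 | 5 ; 35 | 4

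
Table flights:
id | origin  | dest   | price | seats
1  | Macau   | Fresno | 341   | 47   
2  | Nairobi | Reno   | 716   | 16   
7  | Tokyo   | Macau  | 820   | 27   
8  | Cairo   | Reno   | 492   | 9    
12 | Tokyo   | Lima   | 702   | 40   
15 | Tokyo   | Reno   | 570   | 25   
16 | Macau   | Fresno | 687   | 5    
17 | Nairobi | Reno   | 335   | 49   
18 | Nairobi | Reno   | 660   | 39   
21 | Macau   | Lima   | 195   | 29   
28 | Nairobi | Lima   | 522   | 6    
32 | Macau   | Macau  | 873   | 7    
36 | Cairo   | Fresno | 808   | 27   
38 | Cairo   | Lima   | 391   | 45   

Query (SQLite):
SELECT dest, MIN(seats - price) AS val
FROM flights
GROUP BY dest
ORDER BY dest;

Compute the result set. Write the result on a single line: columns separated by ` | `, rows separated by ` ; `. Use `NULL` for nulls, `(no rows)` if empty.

Fresno | -781 ; Lima | -662 ; Macau | -866 ; Reno | -700

For each row compute seats - price.
Group by dest; take MIN of the expression per group.
  Fresno: ids {1, 16, 36} → MIN(seats - price)=-781
  Lima: ids {12, 21, 28, 38} → MIN(seats - price)=-662
  Macau: ids {7, 32} → MIN(seats - price)=-866
  Reno: ids {2, 8, 15, 17, 18} → MIN(seats - price)=-700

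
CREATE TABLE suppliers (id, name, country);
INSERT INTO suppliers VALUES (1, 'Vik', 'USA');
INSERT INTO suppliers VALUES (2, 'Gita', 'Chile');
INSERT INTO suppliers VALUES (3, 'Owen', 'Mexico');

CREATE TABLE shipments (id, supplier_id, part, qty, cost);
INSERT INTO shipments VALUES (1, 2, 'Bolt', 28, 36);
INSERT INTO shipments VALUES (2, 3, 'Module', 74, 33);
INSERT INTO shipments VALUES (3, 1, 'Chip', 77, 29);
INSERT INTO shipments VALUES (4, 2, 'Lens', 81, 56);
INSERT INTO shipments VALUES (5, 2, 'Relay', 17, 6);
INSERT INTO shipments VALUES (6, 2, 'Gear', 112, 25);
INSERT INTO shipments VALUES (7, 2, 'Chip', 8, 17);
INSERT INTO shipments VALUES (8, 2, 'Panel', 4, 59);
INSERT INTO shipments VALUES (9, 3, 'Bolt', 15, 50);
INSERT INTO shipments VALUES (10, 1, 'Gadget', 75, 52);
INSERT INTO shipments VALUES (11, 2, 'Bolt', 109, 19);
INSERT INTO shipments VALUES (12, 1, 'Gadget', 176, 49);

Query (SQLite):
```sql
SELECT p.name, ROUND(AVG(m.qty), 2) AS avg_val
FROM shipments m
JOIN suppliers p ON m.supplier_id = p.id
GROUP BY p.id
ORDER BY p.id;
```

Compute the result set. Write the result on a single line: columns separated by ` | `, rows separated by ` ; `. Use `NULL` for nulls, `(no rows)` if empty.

Vik | 109.33 ; Gita | 51.29 ; Owen | 44.5

Join each shipments row to its suppliers via supplier_id.
Group joined rows by suppliers.id; compute ROUND(AVG(m.qty), 2) per group.
  1: ids {3, 10, 12} → ROUND(AVG(m.qty), 2)=109.33
  2: ids {1, 4, 5, 6, 7, 8, 11} → ROUND(AVG(m.qty), 2)=51.29
  3: ids {2, 9} → ROUND(AVG(m.qty), 2)=44.5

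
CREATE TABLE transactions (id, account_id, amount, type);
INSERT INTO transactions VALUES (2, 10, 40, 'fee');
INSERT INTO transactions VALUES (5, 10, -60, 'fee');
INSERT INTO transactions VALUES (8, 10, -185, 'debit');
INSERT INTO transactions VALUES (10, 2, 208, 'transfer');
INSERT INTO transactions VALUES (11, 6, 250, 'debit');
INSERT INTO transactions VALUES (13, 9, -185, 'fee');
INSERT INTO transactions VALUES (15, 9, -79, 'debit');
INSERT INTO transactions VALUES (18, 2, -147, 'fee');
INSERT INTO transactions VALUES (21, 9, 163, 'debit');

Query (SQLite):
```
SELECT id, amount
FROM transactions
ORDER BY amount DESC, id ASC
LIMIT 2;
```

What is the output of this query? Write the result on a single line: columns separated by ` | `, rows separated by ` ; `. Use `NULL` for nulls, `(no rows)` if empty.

Sort by amount desc, tiebreak id asc: (250, id=11), (208, id=10), (163, id=21), (40, id=2), (-60, id=5) …. Take first 2.

11 | 250 ; 10 | 208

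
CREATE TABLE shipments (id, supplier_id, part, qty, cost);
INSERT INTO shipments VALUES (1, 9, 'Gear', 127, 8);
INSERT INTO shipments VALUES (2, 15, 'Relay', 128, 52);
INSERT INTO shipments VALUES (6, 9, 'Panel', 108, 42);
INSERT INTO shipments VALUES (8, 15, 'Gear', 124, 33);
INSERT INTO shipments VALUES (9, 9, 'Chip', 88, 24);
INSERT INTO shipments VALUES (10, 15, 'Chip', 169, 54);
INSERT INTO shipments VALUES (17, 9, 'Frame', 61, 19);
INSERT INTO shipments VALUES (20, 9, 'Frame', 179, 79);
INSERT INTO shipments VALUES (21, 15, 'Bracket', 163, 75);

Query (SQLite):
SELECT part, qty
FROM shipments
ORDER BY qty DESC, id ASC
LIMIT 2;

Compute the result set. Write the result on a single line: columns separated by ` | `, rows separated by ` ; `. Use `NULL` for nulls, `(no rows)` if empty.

Frame | 179 ; Chip | 169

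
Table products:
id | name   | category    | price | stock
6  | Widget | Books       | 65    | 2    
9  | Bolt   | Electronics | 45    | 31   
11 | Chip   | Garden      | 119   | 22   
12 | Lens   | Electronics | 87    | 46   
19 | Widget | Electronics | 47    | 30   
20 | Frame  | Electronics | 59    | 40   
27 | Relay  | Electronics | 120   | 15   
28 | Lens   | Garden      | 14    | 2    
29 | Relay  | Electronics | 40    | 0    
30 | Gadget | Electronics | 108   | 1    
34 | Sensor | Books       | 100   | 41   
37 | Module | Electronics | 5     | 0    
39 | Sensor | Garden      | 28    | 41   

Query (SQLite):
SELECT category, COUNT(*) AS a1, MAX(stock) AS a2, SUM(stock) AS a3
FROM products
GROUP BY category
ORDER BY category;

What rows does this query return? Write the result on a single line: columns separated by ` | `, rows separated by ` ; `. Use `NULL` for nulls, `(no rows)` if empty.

Books | 2 | 41 | 43 ; Electronics | 8 | 46 | 163 ; Garden | 3 | 41 | 65

Group products by category.
Per group compute: COUNT(*), MAX(stock), SUM(stock).
  Books: ids {6, 34} → COUNT(*)=2, MAX(stock)=41, SUM(stock)=43
  Electronics: ids {9, 12, 19, 20, 27, 29, 30, 37} → COUNT(*)=8, MAX(stock)=46, SUM(stock)=163
  Garden: ids {11, 28, 39} → COUNT(*)=3, MAX(stock)=41, SUM(stock)=65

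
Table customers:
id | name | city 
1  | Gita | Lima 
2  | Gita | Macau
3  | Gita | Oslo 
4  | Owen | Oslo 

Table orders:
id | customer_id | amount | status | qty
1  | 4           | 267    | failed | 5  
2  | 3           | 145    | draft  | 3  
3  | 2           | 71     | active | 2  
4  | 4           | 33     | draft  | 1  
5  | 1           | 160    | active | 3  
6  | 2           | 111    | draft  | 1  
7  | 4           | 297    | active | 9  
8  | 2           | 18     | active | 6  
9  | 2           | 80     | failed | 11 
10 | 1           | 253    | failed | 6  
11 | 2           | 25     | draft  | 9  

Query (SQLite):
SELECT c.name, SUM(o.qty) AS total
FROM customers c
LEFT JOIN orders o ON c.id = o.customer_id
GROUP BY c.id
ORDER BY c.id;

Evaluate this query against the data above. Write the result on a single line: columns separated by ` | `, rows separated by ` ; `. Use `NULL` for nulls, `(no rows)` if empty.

Gita | 9 ; Gita | 29 ; Gita | 3 ; Owen | 15

LEFT JOIN keeps every customers row; unmatched ones get NULL for orders columns.
Group by customers.id and compute SUM(o.qty). SUM over an all-NULL group is NULL.
  1: ids {5, 10} → SUM(o.qty)=9
  2: ids {3, 6, 8, 9, 11} → SUM(o.qty)=29
  3: ids {2} → SUM(o.qty)=3
  4: ids {1, 4, 7} → SUM(o.qty)=15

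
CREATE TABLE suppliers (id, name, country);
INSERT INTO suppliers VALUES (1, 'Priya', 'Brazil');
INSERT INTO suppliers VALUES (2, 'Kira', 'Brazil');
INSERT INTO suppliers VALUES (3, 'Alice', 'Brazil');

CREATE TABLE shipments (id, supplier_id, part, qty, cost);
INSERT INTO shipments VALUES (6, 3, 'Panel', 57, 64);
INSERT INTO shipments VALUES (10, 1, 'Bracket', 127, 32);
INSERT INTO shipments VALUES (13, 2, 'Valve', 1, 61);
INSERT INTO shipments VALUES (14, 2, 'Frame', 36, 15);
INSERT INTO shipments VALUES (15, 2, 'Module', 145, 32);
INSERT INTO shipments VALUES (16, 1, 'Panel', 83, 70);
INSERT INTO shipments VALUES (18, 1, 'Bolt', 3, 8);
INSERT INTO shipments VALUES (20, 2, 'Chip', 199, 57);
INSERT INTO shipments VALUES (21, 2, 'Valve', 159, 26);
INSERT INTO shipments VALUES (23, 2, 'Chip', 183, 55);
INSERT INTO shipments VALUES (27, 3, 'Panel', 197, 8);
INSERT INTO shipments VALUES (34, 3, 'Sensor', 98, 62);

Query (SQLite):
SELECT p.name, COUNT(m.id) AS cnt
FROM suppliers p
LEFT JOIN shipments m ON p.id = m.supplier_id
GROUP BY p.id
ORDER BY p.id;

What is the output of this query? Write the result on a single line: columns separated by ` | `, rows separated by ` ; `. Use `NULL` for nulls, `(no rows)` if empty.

LEFT JOIN keeps every suppliers row; unmatched ones get NULL for shipments columns.
Group by suppliers.id and compute COUNT(m.id). COUNT(col) of an all-NULL group is 0.
  1: ids {10, 16, 18} → COUNT(m.id)=3
  2: ids {13, 14, 15, 20, 21, 23} → COUNT(m.id)=6
  3: ids {6, 27, 34} → COUNT(m.id)=3

Priya | 3 ; Kira | 6 ; Alice | 3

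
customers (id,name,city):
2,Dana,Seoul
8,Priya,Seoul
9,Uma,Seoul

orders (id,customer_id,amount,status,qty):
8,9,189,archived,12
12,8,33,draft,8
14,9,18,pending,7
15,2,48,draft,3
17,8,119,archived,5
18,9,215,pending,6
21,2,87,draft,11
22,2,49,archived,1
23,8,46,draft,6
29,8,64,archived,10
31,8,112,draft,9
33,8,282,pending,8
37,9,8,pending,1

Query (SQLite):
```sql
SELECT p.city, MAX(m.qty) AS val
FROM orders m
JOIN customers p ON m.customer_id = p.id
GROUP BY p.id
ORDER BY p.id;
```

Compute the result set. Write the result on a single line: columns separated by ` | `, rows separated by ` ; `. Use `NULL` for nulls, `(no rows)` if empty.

Join each orders row to its customers via customer_id.
Group joined rows by customers.id; compute MAX(m.qty) per group.
  2: ids {15, 21, 22} → MAX(m.qty)=11
  8: ids {12, 17, 23, 29, 31, 33} → MAX(m.qty)=10
  9: ids {8, 14, 18, 37} → MAX(m.qty)=12

Seoul | 11 ; Seoul | 10 ; Seoul | 12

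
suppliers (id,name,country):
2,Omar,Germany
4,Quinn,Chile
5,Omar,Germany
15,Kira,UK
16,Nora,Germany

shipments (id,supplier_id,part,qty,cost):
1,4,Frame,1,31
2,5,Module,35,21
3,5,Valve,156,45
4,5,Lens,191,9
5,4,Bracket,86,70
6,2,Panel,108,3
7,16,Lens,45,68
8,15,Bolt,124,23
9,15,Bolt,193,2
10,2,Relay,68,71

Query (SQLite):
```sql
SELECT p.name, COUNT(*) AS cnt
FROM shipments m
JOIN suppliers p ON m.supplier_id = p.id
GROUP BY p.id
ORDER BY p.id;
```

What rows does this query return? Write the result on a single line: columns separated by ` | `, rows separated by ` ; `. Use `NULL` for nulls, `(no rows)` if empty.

Omar | 2 ; Quinn | 2 ; Omar | 3 ; Kira | 2 ; Nora | 1

Join each shipments row to its suppliers via supplier_id.
Group joined rows by suppliers.id; compute COUNT(*) per group.
  2: ids {6, 10} → COUNT(*)=2
  4: ids {1, 5} → COUNT(*)=2
  5: ids {2, 3, 4} → COUNT(*)=3
  15: ids {8, 9} → COUNT(*)=2
  16: ids {7} → COUNT(*)=1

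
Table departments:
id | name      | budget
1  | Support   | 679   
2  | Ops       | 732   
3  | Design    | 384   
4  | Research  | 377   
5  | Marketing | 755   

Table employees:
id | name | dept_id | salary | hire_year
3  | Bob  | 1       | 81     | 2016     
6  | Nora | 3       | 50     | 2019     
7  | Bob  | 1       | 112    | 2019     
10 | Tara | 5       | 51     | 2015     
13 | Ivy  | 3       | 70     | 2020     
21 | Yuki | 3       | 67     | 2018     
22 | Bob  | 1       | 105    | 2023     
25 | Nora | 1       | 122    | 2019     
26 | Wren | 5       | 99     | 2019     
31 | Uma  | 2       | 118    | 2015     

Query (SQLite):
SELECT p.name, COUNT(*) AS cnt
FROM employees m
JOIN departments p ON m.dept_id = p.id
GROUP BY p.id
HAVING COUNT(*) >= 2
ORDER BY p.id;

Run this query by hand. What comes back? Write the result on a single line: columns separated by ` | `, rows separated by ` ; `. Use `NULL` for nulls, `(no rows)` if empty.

Support | 4 ; Design | 3 ; Marketing | 2

Join each employees row to its departments via dept_id.
Group joined rows by departments.id; compute COUNT(*) per group.
HAVING: keep groups with count ≥ 2.
  1: ids {3, 7, 22, 25} → COUNT(*)=4
  2: ids {31} → COUNT(*)=1
  3: ids {6, 13, 21} → COUNT(*)=3
  5: ids {10, 26} → COUNT(*)=2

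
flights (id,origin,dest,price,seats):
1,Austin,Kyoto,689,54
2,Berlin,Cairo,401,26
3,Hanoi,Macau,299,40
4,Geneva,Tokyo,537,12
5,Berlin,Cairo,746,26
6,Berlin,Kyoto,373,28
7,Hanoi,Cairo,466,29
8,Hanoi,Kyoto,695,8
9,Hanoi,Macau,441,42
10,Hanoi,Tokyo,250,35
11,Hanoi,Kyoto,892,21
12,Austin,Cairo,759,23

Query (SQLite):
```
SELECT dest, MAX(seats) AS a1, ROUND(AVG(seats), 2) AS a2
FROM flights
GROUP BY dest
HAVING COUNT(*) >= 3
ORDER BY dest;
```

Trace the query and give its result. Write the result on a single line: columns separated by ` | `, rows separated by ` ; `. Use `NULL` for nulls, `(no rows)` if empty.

Cairo | 29 | 26 ; Kyoto | 54 | 27.75

Group flights by dest.
Per group compute: MAX(seats), ROUND(AVG(seats), 2).
HAVING: drop groups with fewer than 3 rows.
  Cairo: ids {2, 5, 7, 12} → MAX(seats)=29, ROUND(AVG(seats), 2)=26
  Kyoto: ids {1, 6, 8, 11} → MAX(seats)=54, ROUND(AVG(seats), 2)=27.75
  Macau: ids {3, 9} → MAX(seats)=42, ROUND(AVG(seats), 2)=41
  Tokyo: ids {4, 10} → MAX(seats)=35, ROUND(AVG(seats), 2)=23.5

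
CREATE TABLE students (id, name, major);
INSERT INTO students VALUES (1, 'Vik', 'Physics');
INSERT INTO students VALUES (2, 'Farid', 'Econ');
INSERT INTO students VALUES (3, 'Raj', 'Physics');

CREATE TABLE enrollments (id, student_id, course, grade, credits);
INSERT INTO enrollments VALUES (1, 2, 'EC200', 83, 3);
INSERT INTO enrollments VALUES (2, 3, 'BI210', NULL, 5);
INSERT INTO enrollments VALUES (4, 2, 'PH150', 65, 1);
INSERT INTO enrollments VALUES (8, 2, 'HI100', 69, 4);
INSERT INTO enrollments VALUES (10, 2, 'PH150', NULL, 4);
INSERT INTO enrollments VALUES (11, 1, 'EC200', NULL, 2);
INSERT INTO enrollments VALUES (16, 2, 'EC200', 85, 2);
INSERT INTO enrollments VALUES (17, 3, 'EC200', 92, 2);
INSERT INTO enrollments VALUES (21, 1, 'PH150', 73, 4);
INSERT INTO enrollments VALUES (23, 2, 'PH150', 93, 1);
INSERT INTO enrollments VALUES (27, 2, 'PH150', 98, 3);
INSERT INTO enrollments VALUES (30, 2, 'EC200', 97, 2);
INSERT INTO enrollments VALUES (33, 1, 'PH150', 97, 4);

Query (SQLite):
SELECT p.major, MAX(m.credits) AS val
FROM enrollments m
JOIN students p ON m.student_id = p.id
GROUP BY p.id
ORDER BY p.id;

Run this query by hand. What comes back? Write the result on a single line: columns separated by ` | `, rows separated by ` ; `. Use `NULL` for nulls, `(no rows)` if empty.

Join each enrollments row to its students via student_id.
Group joined rows by students.id; compute MAX(m.credits) per group.
  1: ids {11, 21, 33} → MAX(m.credits)=4
  2: ids {1, 4, 8, 10, 16, 23, 27, 30} → MAX(m.credits)=4
  3: ids {2, 17} → MAX(m.credits)=5

Physics | 4 ; Econ | 4 ; Physics | 5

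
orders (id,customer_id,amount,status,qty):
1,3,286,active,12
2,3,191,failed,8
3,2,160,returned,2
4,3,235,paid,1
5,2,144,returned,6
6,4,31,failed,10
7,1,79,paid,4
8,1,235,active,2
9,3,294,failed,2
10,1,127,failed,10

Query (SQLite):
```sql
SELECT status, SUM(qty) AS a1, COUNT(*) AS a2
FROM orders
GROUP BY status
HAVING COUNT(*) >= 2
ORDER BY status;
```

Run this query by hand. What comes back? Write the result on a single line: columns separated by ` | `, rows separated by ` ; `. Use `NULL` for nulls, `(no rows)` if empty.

active | 14 | 2 ; failed | 30 | 4 ; paid | 5 | 2 ; returned | 8 | 2

Group orders by status.
Per group compute: SUM(qty), COUNT(*).
HAVING: drop groups with fewer than 2 rows.
  active: ids {1, 8} → SUM(qty)=14, COUNT(*)=2
  failed: ids {2, 6, 9, 10} → SUM(qty)=30, COUNT(*)=4
  paid: ids {4, 7} → SUM(qty)=5, COUNT(*)=2
  returned: ids {3, 5} → SUM(qty)=8, COUNT(*)=2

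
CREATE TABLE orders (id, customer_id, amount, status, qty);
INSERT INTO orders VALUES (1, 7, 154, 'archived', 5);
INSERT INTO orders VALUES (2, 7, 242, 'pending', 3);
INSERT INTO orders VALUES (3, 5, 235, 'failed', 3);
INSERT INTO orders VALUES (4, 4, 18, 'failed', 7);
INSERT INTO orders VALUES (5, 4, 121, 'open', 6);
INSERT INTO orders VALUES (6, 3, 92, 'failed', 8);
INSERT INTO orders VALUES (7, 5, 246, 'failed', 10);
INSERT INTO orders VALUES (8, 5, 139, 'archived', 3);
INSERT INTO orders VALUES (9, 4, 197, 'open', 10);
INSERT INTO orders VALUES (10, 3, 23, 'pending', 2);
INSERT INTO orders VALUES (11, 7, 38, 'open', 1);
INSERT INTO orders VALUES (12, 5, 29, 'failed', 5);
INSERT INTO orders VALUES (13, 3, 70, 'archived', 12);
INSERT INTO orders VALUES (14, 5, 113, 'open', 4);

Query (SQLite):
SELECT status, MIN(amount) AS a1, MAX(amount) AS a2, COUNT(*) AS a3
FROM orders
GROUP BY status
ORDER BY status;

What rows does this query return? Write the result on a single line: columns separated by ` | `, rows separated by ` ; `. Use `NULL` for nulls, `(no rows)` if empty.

archived | 70 | 154 | 3 ; failed | 18 | 246 | 5 ; open | 38 | 197 | 4 ; pending | 23 | 242 | 2

Group orders by status.
Per group compute: MIN(amount), MAX(amount), COUNT(*).
  archived: ids {1, 8, 13} → MIN(amount)=70, MAX(amount)=154, COUNT(*)=3
  failed: ids {3, 4, 6, 7, 12} → MIN(amount)=18, MAX(amount)=246, COUNT(*)=5
  open: ids {5, 9, 11, 14} → MIN(amount)=38, MAX(amount)=197, COUNT(*)=4
  pending: ids {2, 10} → MIN(amount)=23, MAX(amount)=242, COUNT(*)=2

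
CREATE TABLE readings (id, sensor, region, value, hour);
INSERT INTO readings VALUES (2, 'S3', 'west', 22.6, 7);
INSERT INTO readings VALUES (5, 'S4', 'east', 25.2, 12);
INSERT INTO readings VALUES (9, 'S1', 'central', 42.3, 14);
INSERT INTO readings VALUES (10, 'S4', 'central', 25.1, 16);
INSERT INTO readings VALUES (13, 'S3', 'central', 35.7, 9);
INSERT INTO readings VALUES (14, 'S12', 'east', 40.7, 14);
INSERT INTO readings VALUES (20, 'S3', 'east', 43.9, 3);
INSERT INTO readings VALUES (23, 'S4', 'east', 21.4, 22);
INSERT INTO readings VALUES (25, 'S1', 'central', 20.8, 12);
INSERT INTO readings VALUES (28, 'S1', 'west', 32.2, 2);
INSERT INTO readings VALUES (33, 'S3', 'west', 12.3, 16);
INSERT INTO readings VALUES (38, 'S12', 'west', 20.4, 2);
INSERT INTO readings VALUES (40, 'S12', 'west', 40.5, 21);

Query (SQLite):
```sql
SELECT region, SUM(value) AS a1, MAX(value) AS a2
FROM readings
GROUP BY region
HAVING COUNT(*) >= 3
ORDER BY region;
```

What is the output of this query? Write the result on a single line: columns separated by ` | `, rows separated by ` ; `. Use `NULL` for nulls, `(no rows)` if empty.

central | 123.9 | 42.3 ; east | 131.2 | 43.9 ; west | 128 | 40.5

Group readings by region.
Per group compute: SUM(value), MAX(value).
HAVING: drop groups with fewer than 3 rows.
  central: ids {9, 10, 13, 25} → SUM(value)=123.9, MAX(value)=42.3
  east: ids {5, 14, 20, 23} → SUM(value)=131.2, MAX(value)=43.9
  west: ids {2, 28, 33, 38, 40} → SUM(value)=128, MAX(value)=40.5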